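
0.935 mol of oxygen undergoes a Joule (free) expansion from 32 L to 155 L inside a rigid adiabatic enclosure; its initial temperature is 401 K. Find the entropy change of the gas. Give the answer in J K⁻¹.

ΔS_gas = 12.3 J/K

For an ideal gas in free expansion Q = 0 and W = 0, so T is unchanged.
Entropy is a state function; using a reversible isothermal path, ΔS_gas = nR ln(V₂/V₁) = 0.935 × 8.314 × ln(155/32) = 12.3 J/K.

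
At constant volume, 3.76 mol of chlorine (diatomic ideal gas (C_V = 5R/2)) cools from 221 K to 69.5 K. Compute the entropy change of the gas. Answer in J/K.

ΔS = -90.4 J/K

At constant volume, ΔS = nC_V ln(T₂/T₁) with C_V = 5R/2 = 20.79 J mol⁻¹ K⁻¹.
ΔS = 3.76 × 20.79 × ln(69.5/221) = -90.4 J/K.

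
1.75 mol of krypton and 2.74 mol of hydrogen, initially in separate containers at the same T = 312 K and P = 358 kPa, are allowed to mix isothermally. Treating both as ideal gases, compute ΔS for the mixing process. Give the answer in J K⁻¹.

Mole fractions: x_A = 1.75/4.49 = 0.39, x_B = 0.61.
ΔS_mix = −R(n_A ln x_A + n_B ln x_B) = −8.314 × (1.75 ln 0.39 + 2.74 ln 0.61) = 25 J/K.

ΔS_mix = 25 J/K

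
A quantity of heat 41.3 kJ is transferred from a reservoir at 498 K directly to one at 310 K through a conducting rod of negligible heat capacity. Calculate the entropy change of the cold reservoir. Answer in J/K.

The cold reservoir gains heat Q, so ΔS_cold = +Q/T_C = 41300/310 = 133 J/K.

ΔS_cold = 133 J/K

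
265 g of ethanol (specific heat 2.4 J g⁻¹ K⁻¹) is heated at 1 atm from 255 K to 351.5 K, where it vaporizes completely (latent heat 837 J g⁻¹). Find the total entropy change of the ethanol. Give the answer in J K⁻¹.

ΔS = 835 J/K

Warming step: ΔS₁ = m c ln(T_tr/T_i) = 265 × 2.4 × ln(351.5/255) = 204.1 J/K.
Phase change: ΔS₂ = +mL/T_tr = 265 × 837 / 351.5 = 631 J/K.
ΔS_total = (204.1) + (631) = 835 J/K.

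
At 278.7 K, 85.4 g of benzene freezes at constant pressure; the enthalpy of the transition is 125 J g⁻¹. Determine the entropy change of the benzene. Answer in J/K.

Heat released by the substance: Q = −mL = −85.4 × 125 = −10675 J.
At constant T, ΔS = Q_rev/T = −10675 / 278.7 = -38.3 J/K.

ΔS = -38.3 J/K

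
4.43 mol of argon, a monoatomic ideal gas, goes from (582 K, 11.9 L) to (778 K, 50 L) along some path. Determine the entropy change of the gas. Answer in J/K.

ΔS = 68.9 J/K

Entropy is a state function: ΔS = nC_V ln(T₂/T₁) + nR ln(V₂/V₁), with C_V = 3R/2 = 12.47 J mol⁻¹ K⁻¹ for a monoatomic ideal gas.
ΔS = 4.43 × [12.47 × ln(778/582) + 8.314 × ln(50/11.9)] = 68.9 J/K.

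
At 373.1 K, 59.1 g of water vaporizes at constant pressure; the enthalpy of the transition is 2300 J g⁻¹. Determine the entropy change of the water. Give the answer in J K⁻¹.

Heat absorbed by the substance: Q = mL = 59.1 × 2300 = 135930 J.
At constant T, ΔS = Q_rev/T = 135930 / 373.1 = 364 J/K.

ΔS = 364 J/K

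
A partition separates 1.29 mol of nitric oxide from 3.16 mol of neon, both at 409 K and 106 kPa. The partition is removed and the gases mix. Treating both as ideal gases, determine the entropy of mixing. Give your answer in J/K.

ΔS_mix = 22.3 J/K

Mole fractions: x_A = 1.29/4.45 = 0.29, x_B = 0.71.
ΔS_mix = −R(n_A ln x_A + n_B ln x_B) = −8.314 × (1.29 ln 0.29 + 3.16 ln 0.71) = 22.3 J/K.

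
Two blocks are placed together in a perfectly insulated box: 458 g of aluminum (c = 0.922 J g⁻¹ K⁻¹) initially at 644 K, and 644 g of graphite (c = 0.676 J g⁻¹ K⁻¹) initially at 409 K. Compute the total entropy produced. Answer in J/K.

Energy balance: T_f = (m₁c₁T₁ + m₂c₂T₂)/(m₁c₁ + m₂c₂) = 524.71 K.
ΔS₁ = m₁c₁ ln(T_f/T₁) = 422.276 × ln(524.71/644) = -86.5 J/K.
ΔS₂ = m₂c₂ ln(T_f/T₂) = 435.344 × ln(524.71/409) = 108.5 J/K.
ΔS_total = -86.5 + 108.5 = 22 J/K.

ΔS_total = 22 J/K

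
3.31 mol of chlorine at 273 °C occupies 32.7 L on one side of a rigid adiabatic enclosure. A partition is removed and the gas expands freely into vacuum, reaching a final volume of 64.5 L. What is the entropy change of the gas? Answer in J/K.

No heat is exchanged and no work is done, so the ideal-gas temperature stays constant.
Entropy is a state function; using a reversible isothermal path, ΔS_gas = nR ln(V₂/V₁) = 3.31 × 8.314 × ln(64.5/32.7) = 18.7 J/K.

ΔS_gas = 18.7 J/K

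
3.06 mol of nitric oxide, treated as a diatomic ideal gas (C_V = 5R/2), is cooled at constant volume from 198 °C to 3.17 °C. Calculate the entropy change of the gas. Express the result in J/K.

In kelvin: T₁ = 471.15 K, T₂ = 276.32 K. At constant volume, ΔS = nC_V ln(T₂/T₁) with C_V = 5R/2 = 20.79 J mol⁻¹ K⁻¹.
ΔS = 3.06 × 20.79 × ln(276.32/471.15) = -33.9 J/K.

ΔS = -33.9 J/K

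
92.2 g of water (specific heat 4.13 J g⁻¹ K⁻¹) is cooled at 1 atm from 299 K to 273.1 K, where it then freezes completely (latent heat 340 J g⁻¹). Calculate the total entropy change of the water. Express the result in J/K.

ΔS = -149 J/K

Cooling step: ΔS₁ = m c ln(T_tr/T_i) = 92.2 × 4.13 × ln(273.1/299) = -34.5 J/K.
Phase change: ΔS₂ = −mL/T_tr = −92.2 × 340 / 273.1 = -114.8 J/K.
ΔS_total = (-34.5) + (-114.8) = -149 J/K.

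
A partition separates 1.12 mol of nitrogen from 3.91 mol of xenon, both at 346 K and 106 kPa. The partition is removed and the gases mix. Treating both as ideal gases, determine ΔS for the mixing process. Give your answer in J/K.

ΔS_mix = 22.2 J/K

Mole fractions: x_A = 1.12/5.03 = 0.223, x_B = 0.777.
ΔS_mix = −R(n_A ln x_A + n_B ln x_B) = −8.314 × (1.12 ln 0.223 + 3.91 ln 0.777) = 22.2 J/K.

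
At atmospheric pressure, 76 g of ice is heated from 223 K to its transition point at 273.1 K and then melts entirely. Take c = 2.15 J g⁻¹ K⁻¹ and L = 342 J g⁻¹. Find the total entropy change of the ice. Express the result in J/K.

ΔS = 128 J/K

Warming step: ΔS₁ = m c ln(T_tr/T_i) = 76 × 2.15 × ln(273.1/223) = 33.12 J/K.
Phase change: ΔS₂ = +mL/T_tr = 76 × 342 / 273.1 = 95.17 J/K.
ΔS_total = (33.12) + (95.17) = 128 J/K.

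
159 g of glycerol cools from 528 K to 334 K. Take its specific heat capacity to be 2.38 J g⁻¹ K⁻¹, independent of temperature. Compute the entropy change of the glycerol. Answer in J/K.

ΔS = -173 J/K

ΔS = ∫dQ_rev/T = m c ln(T₂/T₁) = 159 × 2.38 × ln(334/528) = -173 J/K.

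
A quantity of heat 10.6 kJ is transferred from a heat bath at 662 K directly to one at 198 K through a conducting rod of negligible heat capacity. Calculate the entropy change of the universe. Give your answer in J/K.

ΔS_hot = −Q/T_H = −10600/662 = -16.01 J/K and ΔS_cold = +Q/T_C = 10600/198 = 53.54 J/K.
ΔS_total = -16.01 + 53.54 = 37.5 J/K, positive as the second law requires.

ΔS_total = 37.5 J/K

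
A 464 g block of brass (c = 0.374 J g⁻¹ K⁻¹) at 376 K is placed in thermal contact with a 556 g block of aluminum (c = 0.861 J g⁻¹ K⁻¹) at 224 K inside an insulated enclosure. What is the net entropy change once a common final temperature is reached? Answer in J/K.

ΔS_total = 18.4 J/K

Energy balance: T_f = (m₁c₁T₁ + m₂c₂T₂)/(m₁c₁ + m₂c₂) = 264.44 K.
ΔS₁ = m₁c₁ ln(T_f/T₁) = 173.536 × ln(264.44/376) = -61.08 J/K.
ΔS₂ = m₂c₂ ln(T_f/T₂) = 478.716 × ln(264.44/224) = 79.45 J/K.
ΔS_total = -61.08 + 79.45 = 18.4 J/K.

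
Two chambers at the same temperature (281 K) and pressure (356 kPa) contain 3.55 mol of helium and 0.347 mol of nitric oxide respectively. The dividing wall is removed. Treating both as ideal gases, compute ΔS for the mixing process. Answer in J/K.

ΔS_mix = 9.73 J/K

Mole fractions: x_A = 3.55/3.9 = 0.911, x_B = 0.089.
ΔS_mix = −R(n_A ln x_A + n_B ln x_B) = −8.314 × (3.55 ln 0.911 + 0.347 ln 0.089) = 9.73 J/K.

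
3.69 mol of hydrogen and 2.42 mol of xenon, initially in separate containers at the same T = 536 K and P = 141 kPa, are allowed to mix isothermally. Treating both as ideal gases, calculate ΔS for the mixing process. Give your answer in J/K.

ΔS_mix = 34.1 J/K

Mole fractions: x_A = 3.69/6.11 = 0.604, x_B = 0.396.
ΔS_mix = −R(n_A ln x_A + n_B ln x_B) = −8.314 × (3.69 ln 0.604 + 2.42 ln 0.396) = 34.1 J/K.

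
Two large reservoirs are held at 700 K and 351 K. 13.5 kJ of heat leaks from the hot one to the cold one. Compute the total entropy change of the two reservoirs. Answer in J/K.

ΔS_total = 19.2 J/K

ΔS_hot = −Q/T_H = −13500/700 = -19.29 J/K and ΔS_cold = +Q/T_C = 13500/351 = 38.46 J/K.
ΔS_total = -19.29 + 38.46 = 19.2 J/K, positive as the second law requires.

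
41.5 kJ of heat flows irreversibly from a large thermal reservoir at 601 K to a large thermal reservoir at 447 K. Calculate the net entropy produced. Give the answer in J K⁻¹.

ΔS_total = 23.8 J/K

ΔS_hot = −Q/T_H = −41500/601 = -69.05 J/K and ΔS_cold = +Q/T_C = 41500/447 = 92.84 J/K.
ΔS_total = -69.05 + 92.84 = 23.8 J/K, positive as the second law requires.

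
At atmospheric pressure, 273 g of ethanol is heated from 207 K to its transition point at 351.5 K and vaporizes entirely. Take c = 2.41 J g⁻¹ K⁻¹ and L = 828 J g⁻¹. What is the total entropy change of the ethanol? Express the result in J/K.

Warming step: ΔS₁ = m c ln(T_tr/T_i) = 273 × 2.41 × ln(351.5/207) = 348.37 J/K.
Phase change: ΔS₂ = +mL/T_tr = 273 × 828 / 351.5 = 643.08 J/K.
ΔS_total = (348.37) + (643.08) = 991 J/K.

ΔS = 991 J/K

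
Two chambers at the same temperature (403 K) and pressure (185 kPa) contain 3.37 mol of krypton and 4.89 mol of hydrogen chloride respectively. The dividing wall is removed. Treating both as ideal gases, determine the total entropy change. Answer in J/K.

ΔS_mix = 46.4 J/K

Mole fractions: x_A = 3.37/8.26 = 0.408, x_B = 0.592.
ΔS_mix = −R(n_A ln x_A + n_B ln x_B) = −8.314 × (3.37 ln 0.408 + 4.89 ln 0.592) = 46.4 J/K.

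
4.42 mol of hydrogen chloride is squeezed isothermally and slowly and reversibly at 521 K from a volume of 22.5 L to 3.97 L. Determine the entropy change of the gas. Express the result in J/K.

For an isothermal ideal gas ΔS_gas = nR ln(V₂/V₁) = 4.42 × 8.314 × ln(3.97/22.5) = -63.7 J/K.

ΔS_gas = -63.7 J/K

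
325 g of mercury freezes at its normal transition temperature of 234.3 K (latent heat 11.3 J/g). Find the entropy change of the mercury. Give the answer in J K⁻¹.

Heat released by the substance: Q = −mL = −325 × 11.3 = −3672.5 J.
At constant T, ΔS = Q_rev/T = −3672.5 / 234.3 = -15.7 J/K.

ΔS = -15.7 J/K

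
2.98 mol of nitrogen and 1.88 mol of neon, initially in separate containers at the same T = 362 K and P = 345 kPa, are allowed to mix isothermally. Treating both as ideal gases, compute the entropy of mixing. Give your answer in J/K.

ΔS_mix = 27 J/K

Mole fractions: x_A = 2.98/4.86 = 0.613, x_B = 0.387.
ΔS_mix = −R(n_A ln x_A + n_B ln x_B) = −8.314 × (2.98 ln 0.613 + 1.88 ln 0.387) = 27 J/K.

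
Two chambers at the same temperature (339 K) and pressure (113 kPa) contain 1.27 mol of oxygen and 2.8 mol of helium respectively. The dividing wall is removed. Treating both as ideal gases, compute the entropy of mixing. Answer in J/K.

ΔS_mix = 21 J/K

Mole fractions: x_A = 1.27/4.07 = 0.312, x_B = 0.688.
ΔS_mix = −R(n_A ln x_A + n_B ln x_B) = −8.314 × (1.27 ln 0.312 + 2.8 ln 0.688) = 21 J/K.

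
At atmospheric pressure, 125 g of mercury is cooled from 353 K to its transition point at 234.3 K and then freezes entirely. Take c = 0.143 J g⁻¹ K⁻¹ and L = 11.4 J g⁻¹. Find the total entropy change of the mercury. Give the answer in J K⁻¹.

ΔS = -13.4 J/K

Cooling step: ΔS₁ = m c ln(T_tr/T_i) = 125 × 0.143 × ln(234.3/353) = -7.326 J/K.
Phase change: ΔS₂ = −mL/T_tr = −125 × 11.4 / 234.3 = -6.082 J/K.
ΔS_total = (-7.326) + (-6.082) = -13.4 J/K.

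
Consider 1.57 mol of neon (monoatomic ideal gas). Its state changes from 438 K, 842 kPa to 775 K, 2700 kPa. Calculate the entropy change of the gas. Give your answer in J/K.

ΔS = nC_p ln(T₂/T₁) − nR ln(P₂/P₁), with C_p = 5R/2 = 20.79 J mol⁻¹ K⁻¹ for a monoatomic ideal gas.
ΔS = 1.57 × [20.79 × ln(775/438) − 8.314 × ln(2700/842)] = 3.41 J/K.

ΔS = 3.41 J/K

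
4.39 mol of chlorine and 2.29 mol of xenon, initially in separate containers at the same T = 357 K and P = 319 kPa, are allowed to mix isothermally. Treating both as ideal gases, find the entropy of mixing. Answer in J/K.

Mole fractions: x_A = 4.39/6.68 = 0.657, x_B = 0.343.
ΔS_mix = −R(n_A ln x_A + n_B ln x_B) = −8.314 × (4.39 ln 0.657 + 2.29 ln 0.343) = 35.7 J/K.

ΔS_mix = 35.7 J/K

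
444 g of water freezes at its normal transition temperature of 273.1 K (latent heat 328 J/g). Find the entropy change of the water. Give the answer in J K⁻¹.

Heat released by the substance: Q = −mL = −444 × 328 = −145632 J.
At constant T, ΔS = Q_rev/T = −145632 / 273.1 = -533 J/K.

ΔS = -533 J/K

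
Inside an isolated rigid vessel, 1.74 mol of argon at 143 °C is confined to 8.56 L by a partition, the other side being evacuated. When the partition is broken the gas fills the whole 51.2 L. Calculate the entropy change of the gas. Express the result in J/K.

ΔS_gas = 25.9 J/K

No heat is exchanged and no work is done, so the ideal-gas temperature stays constant.
Entropy is a state function; using a reversible isothermal path, ΔS_gas = nR ln(V₂/V₁) = 1.74 × 8.314 × ln(51.2/8.56) = 25.9 J/K.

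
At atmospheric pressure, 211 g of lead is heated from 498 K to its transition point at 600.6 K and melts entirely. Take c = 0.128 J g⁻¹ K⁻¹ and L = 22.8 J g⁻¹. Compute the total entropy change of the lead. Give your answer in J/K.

Warming step: ΔS₁ = m c ln(T_tr/T_i) = 211 × 0.128 × ln(600.6/498) = 5.059 J/K.
Phase change: ΔS₂ = +mL/T_tr = 211 × 22.8 / 600.6 = 8.01 J/K.
ΔS_total = (5.059) + (8.01) = 13.1 J/K.

ΔS = 13.1 J/K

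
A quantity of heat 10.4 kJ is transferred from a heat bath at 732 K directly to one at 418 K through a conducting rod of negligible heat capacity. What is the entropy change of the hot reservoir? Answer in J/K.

The hot reservoir loses heat Q, so ΔS_hot = −Q/T_H = −10400/732 = -14.2 J/K.

ΔS_hot = -14.2 J/K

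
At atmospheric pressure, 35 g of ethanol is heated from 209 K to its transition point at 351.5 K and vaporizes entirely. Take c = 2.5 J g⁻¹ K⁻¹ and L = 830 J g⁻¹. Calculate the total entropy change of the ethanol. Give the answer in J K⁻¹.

Warming step: ΔS₁ = m c ln(T_tr/T_i) = 35 × 2.5 × ln(351.5/209) = 45.49 J/K.
Phase change: ΔS₂ = +mL/T_tr = 35 × 830 / 351.5 = 82.65 J/K.
ΔS_total = (45.49) + (82.65) = 128 J/K.

ΔS = 128 J/K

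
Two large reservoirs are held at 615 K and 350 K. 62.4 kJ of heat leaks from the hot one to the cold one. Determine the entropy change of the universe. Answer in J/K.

ΔS_hot = −Q/T_H = −62400/615 = -101.5 J/K and ΔS_cold = +Q/T_C = 62400/350 = 178.3 J/K.
ΔS_total = -101.5 + 178.3 = 76.8 J/K, positive as the second law requires.

ΔS_total = 76.8 J/K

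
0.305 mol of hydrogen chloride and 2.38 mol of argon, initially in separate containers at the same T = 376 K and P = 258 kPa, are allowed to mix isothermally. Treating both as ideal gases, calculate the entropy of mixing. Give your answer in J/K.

ΔS_mix = 7.9 J/K

Mole fractions: x_A = 0.305/2.69 = 0.114, x_B = 0.886.
ΔS_mix = −R(n_A ln x_A + n_B ln x_B) = −8.314 × (0.305 ln 0.114 + 2.38 ln 0.886) = 7.9 J/K.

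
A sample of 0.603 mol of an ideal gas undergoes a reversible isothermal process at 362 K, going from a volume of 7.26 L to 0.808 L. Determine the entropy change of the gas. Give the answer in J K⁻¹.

ΔS_gas = -11 J/K

For an isothermal ideal gas ΔS_gas = nR ln(V₂/V₁) = 0.603 × 8.314 × ln(0.808/7.26) = -11 J/K.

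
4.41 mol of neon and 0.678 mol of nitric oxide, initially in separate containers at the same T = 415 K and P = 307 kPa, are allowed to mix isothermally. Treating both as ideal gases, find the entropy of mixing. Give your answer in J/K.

Mole fractions: x_A = 4.41/5.09 = 0.867, x_B = 0.133.
ΔS_mix = −R(n_A ln x_A + n_B ln x_B) = −8.314 × (4.41 ln 0.867 + 0.678 ln 0.133) = 16.6 J/K.

ΔS_mix = 16.6 J/K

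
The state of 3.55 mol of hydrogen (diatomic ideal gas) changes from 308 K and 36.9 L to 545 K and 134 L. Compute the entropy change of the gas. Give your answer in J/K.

ΔS = 80.2 J/K

Entropy is a state function: ΔS = nC_V ln(T₂/T₁) + nR ln(V₂/V₁), with C_V = 5R/2 = 20.79 J mol⁻¹ K⁻¹ for a diatomic ideal gas.
ΔS = 3.55 × [20.79 × ln(545/308) + 8.314 × ln(134/36.9)] = 80.2 J/K.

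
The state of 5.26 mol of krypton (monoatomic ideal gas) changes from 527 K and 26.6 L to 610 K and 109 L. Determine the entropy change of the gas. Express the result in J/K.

Entropy is a state function: ΔS = nC_V ln(T₂/T₁) + nR ln(V₂/V₁), with C_V = 3R/2 = 12.47 J mol⁻¹ K⁻¹ for a monoatomic ideal gas.
ΔS = 5.26 × [12.47 × ln(610/527) + 8.314 × ln(109/26.6)] = 71.3 J/K.

ΔS = 71.3 J/K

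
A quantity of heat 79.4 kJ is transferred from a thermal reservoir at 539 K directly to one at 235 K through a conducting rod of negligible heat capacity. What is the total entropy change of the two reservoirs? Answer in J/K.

ΔS_total = 191 J/K

ΔS_hot = −Q/T_H = −79400/539 = -147.3 J/K and ΔS_cold = +Q/T_C = 79400/235 = 337.9 J/K.
ΔS_total = -147.3 + 337.9 = 191 J/K, positive as the second law requires.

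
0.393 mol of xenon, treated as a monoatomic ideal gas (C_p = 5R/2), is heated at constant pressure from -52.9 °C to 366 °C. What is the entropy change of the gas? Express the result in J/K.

ΔS = 8.7 J/K

In kelvin: T₁ = 220.25 K, T₂ = 639.15 K. At constant pressure, ΔS = nC_p ln(T₂/T₁) with C_p = 5R/2 = 20.79 J mol⁻¹ K⁻¹.
ΔS = 0.393 × 20.79 × ln(639.15/220.25) = 8.7 J/K.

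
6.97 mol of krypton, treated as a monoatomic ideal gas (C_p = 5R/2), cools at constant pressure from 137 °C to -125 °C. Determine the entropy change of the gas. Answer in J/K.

ΔS = -148 J/K

In kelvin: T₁ = 410.15 K, T₂ = 148.15 K. At constant pressure, ΔS = nC_p ln(T₂/T₁) with C_p = 5R/2 = 20.79 J mol⁻¹ K⁻¹.
ΔS = 6.97 × 20.79 × ln(148.15/410.15) = -148 J/K.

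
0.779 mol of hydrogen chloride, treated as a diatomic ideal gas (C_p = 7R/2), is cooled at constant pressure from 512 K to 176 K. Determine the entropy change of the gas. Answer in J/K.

ΔS = -24.2 J/K

At constant pressure, ΔS = nC_p ln(T₂/T₁) with C_p = 7R/2 = 29.1 J mol⁻¹ K⁻¹.
ΔS = 0.779 × 29.1 × ln(176/512) = -24.2 J/K.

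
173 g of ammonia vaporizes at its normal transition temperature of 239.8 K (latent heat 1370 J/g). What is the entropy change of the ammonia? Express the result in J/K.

ΔS = 988 J/K

Heat absorbed by the substance: Q = mL = 173 × 1370 = 237010 J.
At constant T, ΔS = Q_rev/T = 237010 / 239.8 = 988 J/K.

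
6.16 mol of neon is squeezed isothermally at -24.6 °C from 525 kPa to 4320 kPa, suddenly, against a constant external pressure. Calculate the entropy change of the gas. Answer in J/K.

Entropy is a state function, so ΔS_gas depends only on the end states.
For an isothermal ideal gas ΔS_gas = nR ln(P₁/P₂) = 6.16 × 8.314 × ln(525/4320) = -108 J/K.

ΔS_gas = -108 J/K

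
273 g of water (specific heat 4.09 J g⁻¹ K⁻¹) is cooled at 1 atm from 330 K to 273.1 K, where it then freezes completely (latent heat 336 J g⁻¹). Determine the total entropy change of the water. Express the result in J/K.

ΔS = -547 J/K

Cooling step: ΔS₁ = m c ln(T_tr/T_i) = 273 × 4.09 × ln(273.1/330) = -211.3 J/K.
Phase change: ΔS₂ = −mL/T_tr = −273 × 336 / 273.1 = -335.9 J/K.
ΔS_total = (-211.3) + (-335.9) = -547 J/K.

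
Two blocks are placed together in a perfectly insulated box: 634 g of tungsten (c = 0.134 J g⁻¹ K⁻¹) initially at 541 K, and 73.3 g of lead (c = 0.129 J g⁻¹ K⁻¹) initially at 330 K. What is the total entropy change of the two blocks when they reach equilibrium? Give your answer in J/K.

ΔS_total = 0.912 J/K

Energy balance: T_f = (m₁c₁T₁ + m₂c₂T₂)/(m₁c₁ + m₂c₂) = 519.87 K.
ΔS₁ = m₁c₁ ln(T_f/T₁) = 84.956 × ln(519.87/541) = -3.385 J/K.
ΔS₂ = m₂c₂ ln(T_f/T₂) = 9.4557 × ln(519.87/330) = 4.297 J/K.
ΔS_total = -3.385 + 4.297 = 0.912 J/K.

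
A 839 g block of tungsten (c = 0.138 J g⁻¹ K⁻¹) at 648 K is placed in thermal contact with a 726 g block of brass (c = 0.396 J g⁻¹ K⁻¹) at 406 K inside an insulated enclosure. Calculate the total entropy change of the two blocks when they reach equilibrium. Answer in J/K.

Energy balance: T_f = (m₁c₁T₁ + m₂c₂T₂)/(m₁c₁ + m₂c₂) = 475.48 K.
ΔS₁ = m₁c₁ ln(T_f/T₁) = 115.782 × ln(475.48/648) = -35.842 J/K.
ΔS₂ = m₂c₂ ln(T_f/T₂) = 287.496 × ln(475.48/406) = 45.415 J/K.
ΔS_total = -35.842 + 45.415 = 9.57 J/K.

ΔS_total = 9.57 J/K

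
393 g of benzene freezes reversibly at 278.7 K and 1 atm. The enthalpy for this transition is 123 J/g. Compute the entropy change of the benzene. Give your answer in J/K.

ΔS = -173 J/K

Heat released by the substance: Q = −mL = −393 × 123 = −48339 J.
At constant T, ΔS = Q_rev/T = −48339 / 278.7 = -173 J/K.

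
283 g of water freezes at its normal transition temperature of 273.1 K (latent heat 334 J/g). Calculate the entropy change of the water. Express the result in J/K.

Heat released by the substance: Q = −mL = −283 × 334 = −94522 J.
At constant T, ΔS = Q_rev/T = −94522 / 273.1 = -346 J/K.

ΔS = -346 J/K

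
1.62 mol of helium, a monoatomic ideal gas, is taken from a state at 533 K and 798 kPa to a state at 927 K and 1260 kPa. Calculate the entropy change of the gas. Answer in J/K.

ΔS = 12.5 J/K

ΔS = nC_p ln(T₂/T₁) − nR ln(P₂/P₁), with C_p = 5R/2 = 20.79 J mol⁻¹ K⁻¹ for a monoatomic ideal gas.
ΔS = 1.62 × [20.79 × ln(927/533) − 8.314 × ln(1260/798)] = 12.5 J/K.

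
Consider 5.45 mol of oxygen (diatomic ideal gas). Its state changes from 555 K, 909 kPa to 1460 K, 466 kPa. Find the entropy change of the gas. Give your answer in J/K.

ΔS = nC_p ln(T₂/T₁) − nR ln(P₂/P₁), with C_p = 7R/2 = 29.1 J mol⁻¹ K⁻¹ for a diatomic ideal gas.
ΔS = 5.45 × [29.1 × ln(1460/555) − 8.314 × ln(466/909)] = 184 J/K.

ΔS = 184 J/K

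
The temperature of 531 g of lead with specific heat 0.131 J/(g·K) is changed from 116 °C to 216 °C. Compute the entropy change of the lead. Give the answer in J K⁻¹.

ΔS = 15.9 J/K

In kelvin: T₁ = 389.15 K, T₂ = 489.15 K. ΔS = ∫dQ_rev/T = m c ln(T₂/T₁) = 531 × 0.131 × ln(489.15/389.15) = 15.9 J/K.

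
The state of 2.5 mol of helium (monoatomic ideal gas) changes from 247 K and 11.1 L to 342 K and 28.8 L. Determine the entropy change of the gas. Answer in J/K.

Entropy is a state function: ΔS = nC_V ln(T₂/T₁) + nR ln(V₂/V₁), with C_V = 3R/2 = 12.47 J mol⁻¹ K⁻¹ for a monoatomic ideal gas.
ΔS = 2.5 × [12.47 × ln(342/247) + 8.314 × ln(28.8/11.1)] = 30 J/K.

ΔS = 30 J/K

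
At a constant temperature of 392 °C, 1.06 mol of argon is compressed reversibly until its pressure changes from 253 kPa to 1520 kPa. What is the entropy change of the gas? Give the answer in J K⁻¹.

For an isothermal ideal gas ΔS_gas = nR ln(P₁/P₂) = 1.06 × 8.314 × ln(253/1520) = -15.8 J/K.

ΔS_gas = -15.8 J/K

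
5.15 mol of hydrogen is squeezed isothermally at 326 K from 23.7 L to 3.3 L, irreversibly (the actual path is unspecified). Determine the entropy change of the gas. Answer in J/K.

ΔS_gas = -84.4 J/K

Entropy is a state function, so ΔS_gas depends only on the end states.
For an isothermal ideal gas ΔS_gas = nR ln(V₂/V₁) = 5.15 × 8.314 × ln(3.3/23.7) = -84.4 J/K.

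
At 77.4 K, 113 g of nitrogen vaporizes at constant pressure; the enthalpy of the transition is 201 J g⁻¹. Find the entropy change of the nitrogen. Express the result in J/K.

ΔS = 293 J/K

Heat absorbed by the substance: Q = mL = 113 × 201 = 22713 J.
At constant T, ΔS = Q_rev/T = 22713 / 77.4 = 293 J/K.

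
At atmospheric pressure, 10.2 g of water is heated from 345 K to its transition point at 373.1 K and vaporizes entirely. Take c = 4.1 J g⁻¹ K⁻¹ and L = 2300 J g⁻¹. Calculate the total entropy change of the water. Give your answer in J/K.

Warming step: ΔS₁ = m c ln(T_tr/T_i) = 10.2 × 4.1 × ln(373.1/345) = 3.275 J/K.
Phase change: ΔS₂ = +mL/T_tr = 10.2 × 2300 / 373.1 = 62.88 J/K.
ΔS_total = (3.275) + (62.88) = 66.2 J/K.

ΔS = 66.2 J/K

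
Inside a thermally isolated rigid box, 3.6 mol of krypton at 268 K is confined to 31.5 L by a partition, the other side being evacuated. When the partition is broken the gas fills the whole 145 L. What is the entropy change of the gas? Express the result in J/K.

No heat is exchanged and no work is done, so the ideal-gas temperature stays constant.
Entropy is a state function; using a reversible isothermal path, ΔS_gas = nR ln(V₂/V₁) = 3.6 × 8.314 × ln(145/31.5) = 45.7 J/K.

ΔS_gas = 45.7 J/K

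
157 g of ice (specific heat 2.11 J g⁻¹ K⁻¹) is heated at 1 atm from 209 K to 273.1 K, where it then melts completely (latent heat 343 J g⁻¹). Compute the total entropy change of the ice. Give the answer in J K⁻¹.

ΔS = 286 J/K

Warming step: ΔS₁ = m c ln(T_tr/T_i) = 157 × 2.11 × ln(273.1/209) = 88.62 J/K.
Phase change: ΔS₂ = +mL/T_tr = 157 × 343 / 273.1 = 197.2 J/K.
ΔS_total = (88.62) + (197.2) = 286 J/K.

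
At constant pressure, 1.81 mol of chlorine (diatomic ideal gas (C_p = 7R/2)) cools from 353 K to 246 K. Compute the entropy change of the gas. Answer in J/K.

At constant pressure, ΔS = nC_p ln(T₂/T₁) with C_p = 7R/2 = 29.1 J mol⁻¹ K⁻¹.
ΔS = 1.81 × 29.1 × ln(246/353) = -19 J/K.

ΔS = -19 J/K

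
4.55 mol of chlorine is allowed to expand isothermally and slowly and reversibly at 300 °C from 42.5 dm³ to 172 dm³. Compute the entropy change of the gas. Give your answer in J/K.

ΔS_gas = 52.9 J/K

For an isothermal ideal gas ΔS_gas = nR ln(V₂/V₁) = 4.55 × 8.314 × ln(172/42.5) = 52.9 J/K.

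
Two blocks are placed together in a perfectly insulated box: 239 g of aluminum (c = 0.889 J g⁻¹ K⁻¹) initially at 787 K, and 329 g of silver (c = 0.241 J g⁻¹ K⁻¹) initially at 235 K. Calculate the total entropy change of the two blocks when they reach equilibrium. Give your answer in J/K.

Energy balance: T_f = (m₁c₁T₁ + m₂c₂T₂)/(m₁c₁ + m₂c₂) = 636.99 K.
ΔS₁ = m₁c₁ ln(T_f/T₁) = 212.471 × ln(636.99/787) = -44.93 J/K.
ΔS₂ = m₂c₂ ln(T_f/T₂) = 79.289 × ln(636.99/235) = 79.06 J/K.
ΔS_total = -44.93 + 79.06 = 34.1 J/K.

ΔS_total = 34.1 J/K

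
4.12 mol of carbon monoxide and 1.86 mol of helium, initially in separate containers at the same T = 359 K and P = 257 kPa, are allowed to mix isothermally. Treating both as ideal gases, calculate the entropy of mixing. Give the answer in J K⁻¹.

ΔS_mix = 30.8 J/K

Mole fractions: x_A = 4.12/5.98 = 0.689, x_B = 0.311.
ΔS_mix = −R(n_A ln x_A + n_B ln x_B) = −8.314 × (4.12 ln 0.689 + 1.86 ln 0.311) = 30.8 J/K.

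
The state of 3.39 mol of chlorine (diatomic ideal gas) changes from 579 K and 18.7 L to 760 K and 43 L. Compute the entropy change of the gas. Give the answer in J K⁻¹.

ΔS = 42.6 J/K

Entropy is a state function: ΔS = nC_V ln(T₂/T₁) + nR ln(V₂/V₁), with C_V = 5R/2 = 20.79 J mol⁻¹ K⁻¹ for a diatomic ideal gas.
ΔS = 3.39 × [20.79 × ln(760/579) + 8.314 × ln(43/18.7)] = 42.6 J/K.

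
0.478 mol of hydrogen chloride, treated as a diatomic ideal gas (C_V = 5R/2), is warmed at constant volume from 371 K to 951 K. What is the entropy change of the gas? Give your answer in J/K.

At constant volume, ΔS = nC_V ln(T₂/T₁) with C_V = 5R/2 = 20.79 J mol⁻¹ K⁻¹.
ΔS = 0.478 × 20.79 × ln(951/371) = 9.35 J/K.

ΔS = 9.35 J/K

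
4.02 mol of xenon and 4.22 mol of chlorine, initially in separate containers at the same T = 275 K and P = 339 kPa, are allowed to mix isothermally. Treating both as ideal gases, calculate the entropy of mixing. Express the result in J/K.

Mole fractions: x_A = 4.02/8.24 = 0.488, x_B = 0.512.
ΔS_mix = −R(n_A ln x_A + n_B ln x_B) = −8.314 × (4.02 ln 0.488 + 4.22 ln 0.512) = 47.5 J/K.

ΔS_mix = 47.5 J/K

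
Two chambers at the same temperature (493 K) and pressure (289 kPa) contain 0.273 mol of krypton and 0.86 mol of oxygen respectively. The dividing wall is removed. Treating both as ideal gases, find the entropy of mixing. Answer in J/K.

ΔS_mix = 5.2 J/K

Mole fractions: x_A = 0.273/1.13 = 0.241, x_B = 0.759.
ΔS_mix = −R(n_A ln x_A + n_B ln x_B) = −8.314 × (0.273 ln 0.241 + 0.86 ln 0.759) = 5.2 J/K.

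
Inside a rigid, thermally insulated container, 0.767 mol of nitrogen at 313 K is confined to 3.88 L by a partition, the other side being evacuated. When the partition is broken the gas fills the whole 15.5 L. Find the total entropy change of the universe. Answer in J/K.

For an ideal gas in free expansion Q = 0 and W = 0, so T is unchanged.
Entropy is a state function; using a reversible isothermal path, ΔS_gas = nR ln(V₂/V₁) = 0.767 × 8.314 × ln(15.5/3.88) = 8.83 J/K.
The insulated surroundings exchange no heat, so ΔS_surr = 0 and ΔS_universe = ΔS_gas.

ΔS_universe = 8.83 J/K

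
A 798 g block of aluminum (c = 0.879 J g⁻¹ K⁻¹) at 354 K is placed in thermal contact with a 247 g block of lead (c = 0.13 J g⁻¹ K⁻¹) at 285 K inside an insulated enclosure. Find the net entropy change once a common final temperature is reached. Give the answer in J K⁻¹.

ΔS_total = 0.676 J/K

Energy balance: T_f = (m₁c₁T₁ + m₂c₂T₂)/(m₁c₁ + m₂c₂) = 350.98 K.
ΔS₁ = m₁c₁ ln(T_f/T₁) = 701.442 × ln(350.98/354) = -6.0104 J/K.
ΔS₂ = m₂c₂ ln(T_f/T₂) = 32.11 × ln(350.98/285) = 6.6866 J/K.
ΔS_total = -6.0104 + 6.6866 = 0.676 J/K.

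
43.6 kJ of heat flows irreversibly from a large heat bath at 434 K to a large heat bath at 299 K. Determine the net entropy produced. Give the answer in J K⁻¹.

ΔS_hot = −Q/T_H = −43600/434 = -100.46 J/K and ΔS_cold = +Q/T_C = 43600/299 = 145.82 J/K.
ΔS_total = -100.46 + 145.82 = 45.4 J/K, positive as the second law requires.

ΔS_total = 45.4 J/K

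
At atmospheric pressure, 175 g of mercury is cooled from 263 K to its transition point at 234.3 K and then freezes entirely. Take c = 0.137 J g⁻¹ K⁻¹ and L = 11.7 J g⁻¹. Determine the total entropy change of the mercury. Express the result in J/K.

Cooling step: ΔS₁ = m c ln(T_tr/T_i) = 175 × 0.137 × ln(234.3/263) = -2.77 J/K.
Phase change: ΔS₂ = −mL/T_tr = −175 × 11.7 / 234.3 = -8.739 J/K.
ΔS_total = (-2.77) + (-8.739) = -11.5 J/K.

ΔS = -11.5 J/K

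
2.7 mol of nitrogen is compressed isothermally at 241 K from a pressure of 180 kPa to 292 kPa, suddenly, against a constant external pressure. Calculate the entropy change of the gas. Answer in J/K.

ΔS_gas = -10.9 J/K

Entropy is a state function, so ΔS_gas depends only on the end states.
For an isothermal ideal gas ΔS_gas = nR ln(P₁/P₂) = 2.7 × 8.314 × ln(180/292) = -10.9 J/K.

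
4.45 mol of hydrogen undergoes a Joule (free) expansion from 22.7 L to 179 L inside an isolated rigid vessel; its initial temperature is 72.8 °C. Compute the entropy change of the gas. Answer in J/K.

For an ideal gas in free expansion Q = 0 and W = 0, so T is unchanged.
Entropy is a state function; using a reversible isothermal path, ΔS_gas = nR ln(V₂/V₁) = 4.45 × 8.314 × ln(179/22.7) = 76.4 J/K.

ΔS_gas = 76.4 J/K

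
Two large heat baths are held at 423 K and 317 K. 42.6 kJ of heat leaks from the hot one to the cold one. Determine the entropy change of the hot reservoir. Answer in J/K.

ΔS_hot = -101 J/K

The hot reservoir loses heat Q, so ΔS_hot = −Q/T_H = −42600/423 = -101 J/K.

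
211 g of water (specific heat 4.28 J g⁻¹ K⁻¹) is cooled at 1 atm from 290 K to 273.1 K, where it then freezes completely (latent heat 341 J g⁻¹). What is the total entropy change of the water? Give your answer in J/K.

ΔS = -318 J/K

Cooling step: ΔS₁ = m c ln(T_tr/T_i) = 211 × 4.28 × ln(273.1/290) = -54.22 J/K.
Phase change: ΔS₂ = −mL/T_tr = −211 × 341 / 273.1 = -263.5 J/K.
ΔS_total = (-54.22) + (-263.5) = -318 J/K.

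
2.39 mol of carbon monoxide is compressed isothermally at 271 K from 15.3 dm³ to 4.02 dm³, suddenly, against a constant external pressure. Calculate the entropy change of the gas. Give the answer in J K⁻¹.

Entropy is a state function, so ΔS_gas depends only on the end states.
For an isothermal ideal gas ΔS_gas = nR ln(V₂/V₁) = 2.39 × 8.314 × ln(4.02/15.3) = -26.6 J/K.

ΔS_gas = -26.6 J/K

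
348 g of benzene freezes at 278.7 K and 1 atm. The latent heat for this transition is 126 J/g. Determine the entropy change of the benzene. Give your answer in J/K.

Heat released by the substance: Q = −mL = −348 × 126 = −43848 J.
At constant T, ΔS = Q_rev/T = −43848 / 278.7 = -157 J/K.

ΔS = -157 J/K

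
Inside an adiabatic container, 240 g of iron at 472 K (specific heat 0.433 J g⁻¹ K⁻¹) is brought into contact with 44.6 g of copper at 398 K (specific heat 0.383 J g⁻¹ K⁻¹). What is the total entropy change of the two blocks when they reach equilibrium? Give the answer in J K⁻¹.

ΔS_total = 0.205 J/K

Energy balance: T_f = (m₁c₁T₁ + m₂c₂T₂)/(m₁c₁ + m₂c₂) = 461.55 K.
ΔS₁ = m₁c₁ ln(T_f/T₁) = 103.92 × ln(461.55/472) = -2.326 J/K.
ΔS₂ = m₂c₂ ln(T_f/T₂) = 17.0818 × ln(461.55/398) = 2.531 J/K.
ΔS_total = -2.326 + 2.531 = 0.205 J/K.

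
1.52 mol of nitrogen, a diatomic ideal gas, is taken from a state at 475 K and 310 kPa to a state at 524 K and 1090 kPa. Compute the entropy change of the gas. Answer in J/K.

ΔS = -11.5 J/K

ΔS = nC_p ln(T₂/T₁) − nR ln(P₂/P₁), with C_p = 7R/2 = 29.1 J mol⁻¹ K⁻¹ for a diatomic ideal gas.
ΔS = 1.52 × [29.1 × ln(524/475) − 8.314 × ln(1090/310)] = -11.5 J/K.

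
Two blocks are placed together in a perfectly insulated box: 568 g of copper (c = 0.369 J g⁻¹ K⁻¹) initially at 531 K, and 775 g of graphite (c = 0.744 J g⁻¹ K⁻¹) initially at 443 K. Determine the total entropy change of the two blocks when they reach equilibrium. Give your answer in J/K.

Energy balance: T_f = (m₁c₁T₁ + m₂c₂T₂)/(m₁c₁ + m₂c₂) = 466.46 K.
ΔS₁ = m₁c₁ ln(T_f/T₁) = 209.592 × ln(466.46/531) = -27.16 J/K.
ΔS₂ = m₂c₂ ln(T_f/T₂) = 576.6 × ln(466.46/443) = 29.75 J/K.
ΔS_total = -27.16 + 29.75 = 2.59 J/K.

ΔS_total = 2.59 J/K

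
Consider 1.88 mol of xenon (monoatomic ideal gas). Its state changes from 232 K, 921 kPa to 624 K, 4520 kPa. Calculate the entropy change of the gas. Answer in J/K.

ΔS = 13.8 J/K

ΔS = nC_p ln(T₂/T₁) − nR ln(P₂/P₁), with C_p = 5R/2 = 20.79 J mol⁻¹ K⁻¹ for a monoatomic ideal gas.
ΔS = 1.88 × [20.79 × ln(624/232) − 8.314 × ln(4520/921)] = 13.8 J/K.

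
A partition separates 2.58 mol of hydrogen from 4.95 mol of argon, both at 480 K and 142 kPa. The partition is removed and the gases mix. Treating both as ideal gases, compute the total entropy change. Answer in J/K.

ΔS_mix = 40.2 J/K

Mole fractions: x_A = 2.58/7.53 = 0.343, x_B = 0.657.
ΔS_mix = −R(n_A ln x_A + n_B ln x_B) = −8.314 × (2.58 ln 0.343 + 4.95 ln 0.657) = 40.2 J/K.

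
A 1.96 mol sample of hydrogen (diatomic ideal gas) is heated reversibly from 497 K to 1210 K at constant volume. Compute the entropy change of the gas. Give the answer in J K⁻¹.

At constant volume, ΔS = nC_V ln(T₂/T₁) with C_V = 5R/2 = 20.79 J mol⁻¹ K⁻¹.
ΔS = 1.96 × 20.79 × ln(1210/497) = 36.2 J/K.

ΔS = 36.2 J/K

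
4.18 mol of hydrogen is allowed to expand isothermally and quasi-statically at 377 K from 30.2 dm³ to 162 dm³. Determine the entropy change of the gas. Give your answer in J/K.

ΔS_gas = 58.4 J/K

For an isothermal ideal gas ΔS_gas = nR ln(V₂/V₁) = 4.18 × 8.314 × ln(162/30.2) = 58.4 J/K.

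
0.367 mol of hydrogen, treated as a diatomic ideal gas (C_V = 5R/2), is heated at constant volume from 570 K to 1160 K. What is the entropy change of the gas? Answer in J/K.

At constant volume, ΔS = nC_V ln(T₂/T₁) with C_V = 5R/2 = 20.79 J mol⁻¹ K⁻¹.
ΔS = 0.367 × 20.79 × ln(1160/570) = 5.42 J/K.

ΔS = 5.42 J/K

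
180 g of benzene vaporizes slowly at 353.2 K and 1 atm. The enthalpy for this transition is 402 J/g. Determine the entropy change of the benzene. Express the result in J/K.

Heat absorbed by the substance: Q = mL = 180 × 402 = 72360 J.
At constant T, ΔS = Q_rev/T = 72360 / 353.2 = 205 J/K.

ΔS = 205 J/K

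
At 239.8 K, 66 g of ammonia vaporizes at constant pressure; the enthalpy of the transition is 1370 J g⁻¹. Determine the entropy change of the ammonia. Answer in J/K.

Heat absorbed by the substance: Q = mL = 66 × 1370 = 90420 J.
At constant T, ΔS = Q_rev/T = 90420 / 239.8 = 377 J/K.

ΔS = 377 J/K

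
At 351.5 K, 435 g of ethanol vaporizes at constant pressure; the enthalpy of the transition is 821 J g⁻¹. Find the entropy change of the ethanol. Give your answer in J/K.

ΔS = 1020 J/K

Heat absorbed by the substance: Q = mL = 435 × 821 = 357135 J.
At constant T, ΔS = Q_rev/T = 357135 / 351.5 = 1020 J/K.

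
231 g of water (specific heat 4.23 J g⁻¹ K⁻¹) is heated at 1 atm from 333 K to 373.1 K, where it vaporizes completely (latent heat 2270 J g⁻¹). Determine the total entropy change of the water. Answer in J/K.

ΔS = 1520 J/K

Warming step: ΔS₁ = m c ln(T_tr/T_i) = 231 × 4.23 × ln(373.1/333) = 111.1 J/K.
Phase change: ΔS₂ = +mL/T_tr = 231 × 2270 / 373.1 = 1405 J/K.
ΔS_total = (111.1) + (1405) = 1520 J/K.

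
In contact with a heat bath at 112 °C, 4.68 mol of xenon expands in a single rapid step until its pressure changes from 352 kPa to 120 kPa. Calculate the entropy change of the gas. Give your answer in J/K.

ΔS_gas = 41.9 J/K

Entropy is a state function, so ΔS_gas depends only on the end states.
For an isothermal ideal gas ΔS_gas = nR ln(P₁/P₂) = 4.68 × 8.314 × ln(352/120) = 41.9 J/K.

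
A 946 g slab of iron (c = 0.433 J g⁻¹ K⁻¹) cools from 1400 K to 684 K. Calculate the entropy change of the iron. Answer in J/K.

ΔS = ∫dQ_rev/T = m c ln(T₂/T₁) = 946 × 0.433 × ln(684/1400) = -293 J/K.

ΔS = -293 J/K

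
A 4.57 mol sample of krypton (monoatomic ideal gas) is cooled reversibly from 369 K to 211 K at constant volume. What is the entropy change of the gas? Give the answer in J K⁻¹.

ΔS = -31.9 J/K

At constant volume, ΔS = nC_V ln(T₂/T₁) with C_V = 3R/2 = 12.47 J mol⁻¹ K⁻¹.
ΔS = 4.57 × 12.47 × ln(211/369) = -31.9 J/K.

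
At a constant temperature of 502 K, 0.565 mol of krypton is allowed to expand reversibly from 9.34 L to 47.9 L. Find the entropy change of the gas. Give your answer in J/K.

For an isothermal ideal gas ΔS_gas = nR ln(V₂/V₁) = 0.565 × 8.314 × ln(47.9/9.34) = 7.68 J/K.

ΔS_gas = 7.68 J/K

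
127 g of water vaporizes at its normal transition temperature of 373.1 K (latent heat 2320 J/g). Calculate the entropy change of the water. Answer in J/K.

ΔS = 790 J/K

Heat absorbed by the substance: Q = mL = 127 × 2320 = 294640 J.
At constant T, ΔS = Q_rev/T = 294640 / 373.1 = 790 J/K.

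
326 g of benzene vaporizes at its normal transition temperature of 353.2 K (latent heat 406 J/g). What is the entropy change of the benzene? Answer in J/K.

ΔS = 375 J/K

Heat absorbed by the substance: Q = mL = 326 × 406 = 132356 J.
At constant T, ΔS = Q_rev/T = 132356 / 353.2 = 375 J/K.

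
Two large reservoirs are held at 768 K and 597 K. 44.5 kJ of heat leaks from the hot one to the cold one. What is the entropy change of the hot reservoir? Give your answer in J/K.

ΔS_hot = -57.9 J/K

The hot reservoir loses heat Q, so ΔS_hot = −Q/T_H = −44500/768 = -57.9 J/K.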